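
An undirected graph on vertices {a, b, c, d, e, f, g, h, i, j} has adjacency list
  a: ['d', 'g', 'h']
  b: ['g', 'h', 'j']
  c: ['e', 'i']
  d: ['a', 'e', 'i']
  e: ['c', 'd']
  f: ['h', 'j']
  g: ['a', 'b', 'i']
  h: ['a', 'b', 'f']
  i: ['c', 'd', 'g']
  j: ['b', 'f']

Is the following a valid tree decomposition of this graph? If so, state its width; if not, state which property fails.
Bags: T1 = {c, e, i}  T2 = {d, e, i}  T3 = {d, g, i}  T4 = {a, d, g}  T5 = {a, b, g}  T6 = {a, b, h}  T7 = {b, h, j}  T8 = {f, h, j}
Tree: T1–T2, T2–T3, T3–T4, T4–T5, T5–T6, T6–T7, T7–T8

Yes; width 2.

Checking the three conditions: (i) the bags cover all of {a, b, c, d, e, f, g, h, i, j}; (ii) for each edge, some bag contains both endpoints; (iii) the bags containing any fixed vertex form a subtree. All hold, so the decomposition is valid with width 3 − 1 = 2.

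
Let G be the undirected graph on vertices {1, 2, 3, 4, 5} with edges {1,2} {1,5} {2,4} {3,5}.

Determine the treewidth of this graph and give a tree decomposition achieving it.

Treewidth 1.
One such decomposition:
Bags: B1 = {2, 4}  B2 = {1, 2}  B3 = {1, 5}  B4 = {3, 5}
Tree: B1–B2, B2–B3, B3–B4

Each bag holds 2 vertices, so the decomposition has width 1, which upper-bounds the treewidth. Any graph with an edge has treewidth ≥ 1, and G has the edge 4–2. Hence tw(G) = 1 exactly.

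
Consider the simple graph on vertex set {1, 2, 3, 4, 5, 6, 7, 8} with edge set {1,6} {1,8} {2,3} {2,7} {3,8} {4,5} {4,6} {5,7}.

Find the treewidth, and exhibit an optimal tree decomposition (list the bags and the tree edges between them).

Treewidth 2.
Bags: B1 = {2, 3, 7}  B2 = {3, 7, 8}  B3 = {1, 7, 8}  B4 = {1, 6, 7}  B5 = {4, 6, 7}  B6 = {4, 5, 7}
Tree: B1–B2, B2–B3, B3–B4, B4–B5, B5–B6

Every bag has size at most 3, so the width is 3 − 1 = 2 and tw(G) ≤ 2. The edges 7–2–3–8–1–6–4–5–7 form a cycle, so G is not a tree and its treewidth is at least 2. Combining the bounds, tw(G) = 2.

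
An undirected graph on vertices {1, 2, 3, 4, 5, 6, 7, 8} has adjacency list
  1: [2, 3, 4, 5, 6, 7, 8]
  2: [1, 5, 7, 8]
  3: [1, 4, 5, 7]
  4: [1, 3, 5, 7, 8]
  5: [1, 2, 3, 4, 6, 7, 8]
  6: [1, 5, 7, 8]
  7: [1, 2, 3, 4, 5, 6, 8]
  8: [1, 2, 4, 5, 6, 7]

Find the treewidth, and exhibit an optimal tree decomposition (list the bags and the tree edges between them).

The largest bag has 5 vertices, giving width 4; this decomposition certifies tw(G) ≤ 4. Conversely, {1, 2, 5, 7, 8} is a clique of size 5, and the vertices of any clique must share a bag in every tree decomposition; so some bag has ≥ 5 vertices and tw(G) ≥ 4. Hence tw(G) = 4 exactly.

Treewidth 4.
One optimal decomposition is:
Bags: B1 = {1, 5, 6, 7, 8}  B2 = {1, 4, 5, 7, 8}  B3 = {1, 3, 4, 5, 7}  B4 = {1, 2, 5, 7, 8}
Tree: B1–B2, B2–B3, B2–B4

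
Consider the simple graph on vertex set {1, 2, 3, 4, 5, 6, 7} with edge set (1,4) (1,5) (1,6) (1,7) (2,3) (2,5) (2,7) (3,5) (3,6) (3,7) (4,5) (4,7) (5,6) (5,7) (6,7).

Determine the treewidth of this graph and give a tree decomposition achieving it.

Treewidth 3.
One optimal decomposition is:
Bags: B1 = {1, 5, 6, 7}  B2 = {1, 4, 5, 7}  B3 = {3, 5, 6, 7}  B4 = {2, 3, 5, 7}
Tree: B1–B2, B1–B3, B3–B4

Every bag has size at most 4, so the width is 4 − 1 = 3 and tw(G) ≤ 3. For the lower bound, the 4 vertices {1, 4, 5, 7} are pairwise adjacent, and any tree decomposition puts a clique entirely inside one bag — forcing width ≥ 3. Therefore the treewidth is 3.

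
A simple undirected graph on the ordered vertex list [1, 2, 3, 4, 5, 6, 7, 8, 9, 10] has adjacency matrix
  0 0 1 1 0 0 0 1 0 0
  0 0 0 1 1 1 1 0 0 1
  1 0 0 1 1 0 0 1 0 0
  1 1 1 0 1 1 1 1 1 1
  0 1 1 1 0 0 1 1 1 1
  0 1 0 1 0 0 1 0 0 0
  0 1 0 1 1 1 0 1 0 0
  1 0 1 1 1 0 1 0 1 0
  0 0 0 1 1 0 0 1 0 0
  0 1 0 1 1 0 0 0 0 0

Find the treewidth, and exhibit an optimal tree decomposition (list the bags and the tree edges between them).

Treewidth 3.
Bags: B1 = {2, 4, 5, 7}  B2 = {2, 4, 5, 10}  B3 = {4, 5, 7, 8}  B4 = {3, 4, 5, 8}  B5 = {1, 3, 4, 8}  B6 = {4, 5, 8, 9}  B7 = {2, 4, 6, 7}
Tree: B1–B2, B1–B3, B3–B4, B4–B5, B4–B6, B1–B7

Every bag has size at most 4, so the width is 4 − 1 = 3 and tw(G) ≤ 3. On the other hand G contains the 4-clique {1, 3, 4, 8}. A clique must lie in a single bag of any decomposition, so no decomposition can have width below 3. Hence tw(G) = 3 exactly.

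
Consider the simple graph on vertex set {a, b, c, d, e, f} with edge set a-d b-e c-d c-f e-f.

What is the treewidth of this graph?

1

A width-1 tree decomposition is:
Bags: B1 = {a, d}  B2 = {c, d}  B3 = {c, f}  B4 = {e, f}  B5 = {b, e}
Tree: B1–B2, B2–B3, B3–B4, B4–B5
Every bag has size at most 2, so the width is 2 − 1 = 1 and tw(G) ≤ 1. G has an edge, so its treewidth is at least 1. Hence tw(G) = 1 exactly.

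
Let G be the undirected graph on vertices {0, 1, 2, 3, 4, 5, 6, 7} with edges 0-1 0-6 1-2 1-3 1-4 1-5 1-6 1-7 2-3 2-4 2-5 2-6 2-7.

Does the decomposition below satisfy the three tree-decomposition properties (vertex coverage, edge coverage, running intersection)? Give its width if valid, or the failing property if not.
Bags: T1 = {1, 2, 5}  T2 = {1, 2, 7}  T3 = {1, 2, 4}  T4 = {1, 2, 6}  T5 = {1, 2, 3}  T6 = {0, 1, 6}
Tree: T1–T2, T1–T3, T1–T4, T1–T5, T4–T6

Yes; width 2.

Vertex coverage: the bags together contain {0, 1, 2, 3, 4, 5, 6, 7}, the full vertex set. Edge coverage: each edge of G has both endpoints in at least one bag. Running intersection: for every vertex, the bags containing it form a connected subtree. All three properties hold, so this is a valid tree decomposition of width max|bag| − 1 = 2, and hence tw(G) ≤ 2.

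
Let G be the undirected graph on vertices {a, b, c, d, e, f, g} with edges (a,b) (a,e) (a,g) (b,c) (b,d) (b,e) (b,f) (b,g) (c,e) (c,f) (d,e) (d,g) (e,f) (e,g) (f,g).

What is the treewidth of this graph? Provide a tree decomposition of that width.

Every bag has size at most 4, so the width is 4 − 1 = 3 and tw(G) ≤ 3. Conversely, {b, d, e, g} is a clique of size 4, and the vertices of any clique must share a bag in every tree decomposition; so some bag has ≥ 4 vertices and tw(G) ≥ 3. Combining the bounds, tw(G) = 3.

Treewidth 3.
Bags: B1 = {b, c, e, f}  B2 = {b, e, f, g}  B3 = {a, b, e, g}  B4 = {b, d, e, g}
Tree: B1–B2, B2–B3, B3–B4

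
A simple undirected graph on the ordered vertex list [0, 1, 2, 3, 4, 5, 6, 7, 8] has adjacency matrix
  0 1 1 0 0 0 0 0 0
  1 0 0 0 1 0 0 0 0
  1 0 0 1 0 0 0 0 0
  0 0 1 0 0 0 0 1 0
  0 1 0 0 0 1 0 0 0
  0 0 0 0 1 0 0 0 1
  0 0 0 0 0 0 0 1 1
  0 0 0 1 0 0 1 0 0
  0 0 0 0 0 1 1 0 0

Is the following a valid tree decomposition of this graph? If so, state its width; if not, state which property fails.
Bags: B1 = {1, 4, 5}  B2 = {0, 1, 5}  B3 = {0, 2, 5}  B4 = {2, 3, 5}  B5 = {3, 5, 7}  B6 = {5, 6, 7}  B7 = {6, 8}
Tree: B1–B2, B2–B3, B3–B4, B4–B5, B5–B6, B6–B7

A tree decomposition must satisfy three properties: every vertex lies in some bag; for every edge, both endpoints lie together in some bag; and for every vertex, the bags containing it form a connected subtree. Here edge (5,8) lies in no bag, so the decomposition is invalid.

No — edge (5,8) lies in no bag.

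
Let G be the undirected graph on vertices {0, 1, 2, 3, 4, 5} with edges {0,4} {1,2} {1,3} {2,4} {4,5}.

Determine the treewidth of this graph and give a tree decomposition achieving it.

Each bag holds 2 vertices, so the decomposition has width 1, which upper-bounds the treewidth. Any graph with an edge has treewidth ≥ 1, and G has the edge 4–5. Therefore the treewidth is 1.

Treewidth 1.
Bags: B1 = {4, 5}  B2 = {2, 4}  B3 = {1, 2}  B4 = {1, 3}  B5 = {0, 4}
Tree: B1–B2, B2–B3, B3–B4, B1–B5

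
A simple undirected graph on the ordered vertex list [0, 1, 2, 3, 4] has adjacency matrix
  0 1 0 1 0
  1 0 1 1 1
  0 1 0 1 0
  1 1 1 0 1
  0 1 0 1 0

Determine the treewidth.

2

A width-2 tree decomposition is:
Bags: B1 = {1, 3, 4}  B2 = {0, 1, 3}  B3 = {1, 2, 3}
Tree: B1–B2, B2–B3
Every bag has size at most 3, so the width is 3 − 1 = 2 and tw(G) ≤ 2. Conversely, {0, 1, 3} is a clique of size 3, and the vertices of any clique must share a bag in every tree decomposition; so some bag has ≥ 3 vertices and tw(G) ≥ 2. Combining the bounds, tw(G) = 2.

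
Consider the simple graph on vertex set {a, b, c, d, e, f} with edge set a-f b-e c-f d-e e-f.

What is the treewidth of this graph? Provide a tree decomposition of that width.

Each bag holds 2 vertices, so the decomposition has width 1, which upper-bounds the treewidth. Since G has at least one edge (e.g. b–e), it is not an edgeless graph, so tw(G) ≥ 1. The upper and lower bounds meet at 1, so that is the treewidth.

Treewidth 1.
Bags: B1 = {b, e}  B2 = {e, f}  B3 = {a, f}  B4 = {c, f}  B5 = {d, e}
Tree: B1–B2, B2–B3, B2–B4, B1–B5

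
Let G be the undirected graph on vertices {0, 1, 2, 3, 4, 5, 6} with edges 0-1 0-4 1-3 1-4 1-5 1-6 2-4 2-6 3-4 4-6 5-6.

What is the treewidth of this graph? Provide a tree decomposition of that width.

The largest bag has 3 vertices, giving width 2; this decomposition certifies tw(G) ≤ 2. On the other hand G contains the 3-clique {0, 1, 4}. A clique must lie in a single bag of any decomposition, so no decomposition can have width below 2. The upper and lower bounds meet at 2, so that is the treewidth.

Treewidth 2.
Bags: B1 = {1, 4, 6}  B2 = {1, 5, 6}  B3 = {0, 1, 4}  B4 = {2, 4, 6}  B5 = {1, 3, 4}
Tree: B1–B2, B1–B3, B1–B4, B3–B5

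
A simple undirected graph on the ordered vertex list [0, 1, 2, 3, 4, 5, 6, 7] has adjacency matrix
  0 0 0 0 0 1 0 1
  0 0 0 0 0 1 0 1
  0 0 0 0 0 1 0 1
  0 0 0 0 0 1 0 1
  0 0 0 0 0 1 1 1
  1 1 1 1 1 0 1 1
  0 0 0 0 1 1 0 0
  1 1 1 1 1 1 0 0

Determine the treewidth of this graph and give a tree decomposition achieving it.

Each bag holds 3 vertices, so the decomposition has width 2, which upper-bounds the treewidth. Conversely, {4, 5, 6} is a clique of size 3, and the vertices of any clique must share a bag in every tree decomposition; so some bag has ≥ 3 vertices and tw(G) ≥ 2. Therefore the treewidth is 2.

Treewidth 2.
One such decomposition:
Bags: B1 = {4, 5, 6}  B2 = {4, 5, 7}  B3 = {3, 5, 7}  B4 = {2, 5, 7}  B5 = {0, 5, 7}  B6 = {1, 5, 7}
Tree: B1–B2, B2–B3, B3–B4, B2–B5, B4–B6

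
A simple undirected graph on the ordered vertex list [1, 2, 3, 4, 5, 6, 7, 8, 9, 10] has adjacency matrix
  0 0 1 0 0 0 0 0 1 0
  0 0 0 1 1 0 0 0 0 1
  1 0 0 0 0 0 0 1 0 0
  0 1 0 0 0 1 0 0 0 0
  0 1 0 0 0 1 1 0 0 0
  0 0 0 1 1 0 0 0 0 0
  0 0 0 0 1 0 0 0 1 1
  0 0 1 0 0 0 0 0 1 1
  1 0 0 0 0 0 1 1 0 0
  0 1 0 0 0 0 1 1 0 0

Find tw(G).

2

A width-2 tree decomposition is:
Bags: B1 = {1, 3, 8}  B2 = {1, 8, 9}  B3 = {8, 9, 10}  B4 = {7, 9, 10}  B5 = {2, 7, 10}  B6 = {2, 5, 7}  B7 = {2, 4, 5}  B8 = {4, 5, 6}
Tree: B1–B2, B2–B3, B3–B4, B4–B5, B5–B6, B6–B7, B7–B8
Each bag holds 3 vertices, so the decomposition has width 2, which upper-bounds the treewidth. For the lower bound, G contains the cycle 3–1–9–8–3, so G is not a forest; only forests have treewidth ≤ 1, hence tw(G) ≥ 2. The upper and lower bounds meet at 2, so that is the treewidth.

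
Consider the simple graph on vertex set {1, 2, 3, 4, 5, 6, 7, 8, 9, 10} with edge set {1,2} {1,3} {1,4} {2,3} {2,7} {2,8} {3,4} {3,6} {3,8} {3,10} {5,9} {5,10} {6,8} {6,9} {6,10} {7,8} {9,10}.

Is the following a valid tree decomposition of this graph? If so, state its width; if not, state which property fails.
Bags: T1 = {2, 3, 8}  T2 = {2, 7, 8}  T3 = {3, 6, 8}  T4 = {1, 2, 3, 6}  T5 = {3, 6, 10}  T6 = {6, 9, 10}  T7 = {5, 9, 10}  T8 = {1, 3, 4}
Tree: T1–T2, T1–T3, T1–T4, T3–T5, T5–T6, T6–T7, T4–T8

No — bags containing vertex 6 are not connected in the tree.

A tree decomposition must satisfy three properties: every vertex lies in some bag; for every edge, both endpoints lie together in some bag; and for every vertex, the bags containing it form a connected subtree. Here bags containing vertex 6 are not connected in the tree, so the decomposition is invalid.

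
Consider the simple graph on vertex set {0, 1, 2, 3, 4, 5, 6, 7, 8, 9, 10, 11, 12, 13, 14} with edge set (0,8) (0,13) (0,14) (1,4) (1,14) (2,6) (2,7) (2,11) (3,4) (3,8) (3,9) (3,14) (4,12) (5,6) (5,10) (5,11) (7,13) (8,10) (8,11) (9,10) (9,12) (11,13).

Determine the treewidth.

A width-3 tree decomposition is:
Bags: B1 = {1, 4, 12, 14}  B2 = {3, 4, 12, 14}  B3 = {3, 9, 12, 14}  B4 = {0, 3, 9, 14}  B5 = {0, 3, 8, 9}  B6 = {0, 8, 9, 10}  B7 = {0, 8, 10, 13}  B8 = {8, 10, 11, 13}  B9 = {5, 10, 11, 13}  B10 = {5, 7, 11, 13}  B11 = {2, 5, 7, 11}  B12 = {2, 5, 6, 7}
Tree: B1–B2, B2–B3, B3–B4, B4–B5, B5–B6, B6–B7, B7–B8, B8–B9, B9–B10, B10–B11, B11–B12
Every bag has size at most 4, so the width is 4 − 1 = 3 and tw(G) ≤ 3. For the lower bound: the 4 vertex sets {1,4,12}, {14}, {3}, {0,8,9,10} are disjoint, each induces a connected subgraph, and every pair is joined by at least one edge of G. Contracting each set to a single vertex therefore yields K_{4} as a minor, and since treewidth is minor-monotone, tw(G) ≥ tw(K_{4}) = 3. Combining the bounds, tw(G) = 3.

3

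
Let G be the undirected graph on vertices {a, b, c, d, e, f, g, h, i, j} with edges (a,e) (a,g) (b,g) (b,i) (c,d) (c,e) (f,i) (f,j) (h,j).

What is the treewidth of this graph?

1

A width-1 tree decomposition is:
Bags: B1 = {h, j}  B2 = {f, j}  B3 = {f, i}  B4 = {b, i}  B5 = {b, g}  B6 = {a, g}  B7 = {a, e}  B8 = {c, e}  B9 = {c, d}
Tree: B1–B2, B2–B3, B3–B4, B4–B5, B5–B6, B6–B7, B7–B8, B8–B9
Every bag has size at most 2, so the width is 2 − 1 = 1 and tw(G) ≤ 1. Since G has at least one edge (e.g. h–j), it is not an edgeless graph, so tw(G) ≥ 1. Therefore the treewidth is 1.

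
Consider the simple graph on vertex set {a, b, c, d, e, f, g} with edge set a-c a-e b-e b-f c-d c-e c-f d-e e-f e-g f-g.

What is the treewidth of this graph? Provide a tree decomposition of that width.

The largest bag has 3 vertices, giving width 2; this decomposition certifies tw(G) ≤ 2. For the lower bound, the 3 vertices {c, d, e} are pairwise adjacent, and any tree decomposition puts a clique entirely inside one bag — forcing width ≥ 2. The upper and lower bounds meet at 2, so that is the treewidth.

Treewidth 2.
One optimal decomposition is:
Bags: B1 = {c, e, f}  B2 = {e, f, g}  B3 = {a, c, e}  B4 = {b, e, f}  B5 = {c, d, e}
Tree: B1–B2, B1–B3, B1–B4, B1–B5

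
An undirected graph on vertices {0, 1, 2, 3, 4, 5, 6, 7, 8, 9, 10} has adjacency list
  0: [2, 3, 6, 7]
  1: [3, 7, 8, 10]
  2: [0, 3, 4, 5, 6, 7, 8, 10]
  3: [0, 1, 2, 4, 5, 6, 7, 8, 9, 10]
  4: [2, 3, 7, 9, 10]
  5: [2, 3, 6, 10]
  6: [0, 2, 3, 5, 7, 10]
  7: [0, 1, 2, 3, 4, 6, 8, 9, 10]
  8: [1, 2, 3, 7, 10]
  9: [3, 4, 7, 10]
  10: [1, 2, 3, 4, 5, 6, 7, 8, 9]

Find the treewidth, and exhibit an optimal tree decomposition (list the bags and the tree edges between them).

Treewidth 4.
One such decomposition:
Bags: B1 = {2, 3, 6, 7, 10}  B2 = {0, 2, 3, 6, 7}  B3 = {2, 3, 7, 8, 10}  B4 = {1, 3, 7, 8, 10}  B5 = {2, 3, 4, 7, 10}  B6 = {2, 3, 5, 6, 10}  B7 = {3, 4, 7, 9, 10}
Tree: B1–B2, B1–B3, B3–B4, B1–B5, B1–B6, B5–B7

Each bag holds 5 vertices, so the decomposition has width 4, which upper-bounds the treewidth. Conversely, {2, 3, 5, 6, 10} is a clique of size 5, and the vertices of any clique must share a bag in every tree decomposition; so some bag has ≥ 5 vertices and tw(G) ≥ 4. The upper and lower bounds meet at 4, so that is the treewidth.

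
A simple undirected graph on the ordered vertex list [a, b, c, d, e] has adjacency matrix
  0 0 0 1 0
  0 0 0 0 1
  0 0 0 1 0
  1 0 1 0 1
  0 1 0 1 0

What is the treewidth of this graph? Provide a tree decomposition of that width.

Treewidth 1.
Bags: B1 = {d, e}  B2 = {b, e}  B3 = {a, d}  B4 = {c, d}
Tree: B1–B2, B1–B3, B1–B4

Every bag has size at most 2, so the width is 2 − 1 = 1 and tw(G) ≤ 1. Any graph with an edge has treewidth ≥ 1, and G has the edge e–d. Combining the bounds, tw(G) = 1.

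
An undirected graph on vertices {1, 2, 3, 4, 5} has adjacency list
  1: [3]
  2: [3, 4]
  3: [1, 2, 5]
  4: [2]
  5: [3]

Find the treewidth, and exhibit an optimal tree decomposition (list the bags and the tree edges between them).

Each bag holds 2 vertices, so the decomposition has width 1, which upper-bounds the treewidth. Any graph with an edge has treewidth ≥ 1, and G has the edge 3–2. Therefore the treewidth is 1.

Treewidth 1.
One such decomposition:
Bags: B1 = {2, 3}  B2 = {3, 5}  B3 = {2, 4}  B4 = {1, 3}
Tree: B1–B2, B1–B3, B2–B4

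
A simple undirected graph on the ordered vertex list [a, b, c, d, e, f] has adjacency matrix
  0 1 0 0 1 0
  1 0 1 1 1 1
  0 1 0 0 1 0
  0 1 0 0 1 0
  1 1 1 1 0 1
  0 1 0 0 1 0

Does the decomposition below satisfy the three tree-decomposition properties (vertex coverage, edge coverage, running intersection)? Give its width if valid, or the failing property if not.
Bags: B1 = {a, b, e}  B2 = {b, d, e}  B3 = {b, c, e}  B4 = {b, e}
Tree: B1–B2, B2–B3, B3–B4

A tree decomposition must satisfy three properties: every vertex lies in some bag; for every edge, both endpoints lie together in some bag; and for every vertex, the bags containing it form a connected subtree. Here vertex f appears in no bag, so the decomposition is invalid.

No — vertex f appears in no bag.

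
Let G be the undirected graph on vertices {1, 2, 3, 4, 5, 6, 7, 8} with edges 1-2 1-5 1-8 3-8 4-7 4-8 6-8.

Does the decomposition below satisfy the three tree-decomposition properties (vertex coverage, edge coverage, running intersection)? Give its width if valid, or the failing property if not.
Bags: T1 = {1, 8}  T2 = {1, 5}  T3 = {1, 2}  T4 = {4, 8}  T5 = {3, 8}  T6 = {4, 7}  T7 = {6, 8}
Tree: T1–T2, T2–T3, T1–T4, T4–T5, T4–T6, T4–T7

Yes; width 1.

Vertex coverage: the bags together contain {1, 2, 3, 4, 5, 6, 7, 8}, the full vertex set. Edge coverage: each edge of G has both endpoints in at least one bag. Running intersection: for every vertex, the bags containing it form a connected subtree. All three properties hold, so this is a valid tree decomposition of width max|bag| − 1 = 1, and hence tw(G) ≤ 1.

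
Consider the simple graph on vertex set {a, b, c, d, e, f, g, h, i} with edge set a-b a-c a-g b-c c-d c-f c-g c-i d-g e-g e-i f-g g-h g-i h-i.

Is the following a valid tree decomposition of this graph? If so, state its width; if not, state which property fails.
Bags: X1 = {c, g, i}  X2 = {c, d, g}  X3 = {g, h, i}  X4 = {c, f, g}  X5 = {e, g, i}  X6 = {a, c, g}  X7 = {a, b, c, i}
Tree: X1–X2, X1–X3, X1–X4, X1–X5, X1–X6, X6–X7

No — bags containing vertex i are not connected in the tree.

A tree decomposition must satisfy three properties: every vertex lies in some bag; for every edge, both endpoints lie together in some bag; and for every vertex, the bags containing it form a connected subtree. Here bags containing vertex i are not connected in the tree, so the decomposition is invalid.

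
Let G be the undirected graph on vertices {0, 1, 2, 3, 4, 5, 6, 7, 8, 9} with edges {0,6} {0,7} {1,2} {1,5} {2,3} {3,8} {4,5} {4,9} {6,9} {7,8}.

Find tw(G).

A width-2 tree decomposition is:
Bags: B1 = {1, 2, 5}  B2 = {2, 3, 5}  B3 = {3, 5, 8}  B4 = {5, 7, 8}  B5 = {0, 5, 7}  B6 = {0, 5, 6}  B7 = {5, 6, 9}  B8 = {4, 5, 9}
Tree: B1–B2, B2–B3, B3–B4, B4–B5, B5–B6, B6–B7, B7–B8
The largest bag has 3 vertices, giving width 2; this decomposition certifies tw(G) ≤ 2. The edges 5–1–2–3–8–7–0–6–9–4–5 form a cycle, so G is not a tree and its treewidth is at least 2. Hence tw(G) = 2 exactly.

2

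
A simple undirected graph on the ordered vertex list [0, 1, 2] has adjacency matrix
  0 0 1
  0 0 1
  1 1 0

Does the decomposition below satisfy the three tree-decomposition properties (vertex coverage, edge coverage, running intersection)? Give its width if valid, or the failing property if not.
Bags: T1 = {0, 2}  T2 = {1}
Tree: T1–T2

A tree decomposition must satisfy three properties: every vertex lies in some bag; for every edge, both endpoints lie together in some bag; and for every vertex, the bags containing it form a connected subtree. Here edge (2,1) lies in no bag, so the decomposition is invalid.

No — edge (2,1) lies in no bag.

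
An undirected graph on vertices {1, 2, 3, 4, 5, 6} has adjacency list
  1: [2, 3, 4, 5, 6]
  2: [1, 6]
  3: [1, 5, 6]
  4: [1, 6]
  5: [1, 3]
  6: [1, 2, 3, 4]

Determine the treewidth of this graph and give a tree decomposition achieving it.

Every bag has size at most 3, so the width is 3 − 1 = 2 and tw(G) ≤ 2. For the lower bound, the 3 vertices {1, 3, 5} are pairwise adjacent, and any tree decomposition puts a clique entirely inside one bag — forcing width ≥ 2. The upper and lower bounds meet at 2, so that is the treewidth.

Treewidth 2.
One optimal decomposition is:
Bags: B1 = {1, 3, 6}  B2 = {1, 2, 6}  B3 = {1, 3, 5}  B4 = {1, 4, 6}
Tree: B1–B2, B1–B3, B2–B4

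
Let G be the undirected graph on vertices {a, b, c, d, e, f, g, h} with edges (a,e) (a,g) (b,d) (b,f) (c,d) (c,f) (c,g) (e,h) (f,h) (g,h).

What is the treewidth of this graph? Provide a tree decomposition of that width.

Every bag has size at most 3, so the width is 3 − 1 = 2 and tw(G) ≤ 2. For the lower bound, G contains the cycle d–b–f–c–d, so G is not a forest; only forests have treewidth ≤ 1, hence tw(G) ≥ 2. The upper and lower bounds meet at 2, so that is the treewidth.

Treewidth 2.
Bags: B1 = {b, c, d}  B2 = {b, c, f}  B3 = {c, f, g}  B4 = {f, g, h}  B5 = {a, g, h}  B6 = {a, e, h}
Tree: B1–B2, B2–B3, B3–B4, B4–B5, B5–B6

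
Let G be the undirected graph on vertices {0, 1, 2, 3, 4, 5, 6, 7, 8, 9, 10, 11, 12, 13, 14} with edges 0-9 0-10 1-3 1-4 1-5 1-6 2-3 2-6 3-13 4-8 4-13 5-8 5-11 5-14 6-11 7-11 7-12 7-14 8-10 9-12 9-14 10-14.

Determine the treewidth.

A width-3 tree decomposition is:
Bags: B1 = {2, 3, 4, 13}  B2 = {1, 2, 3, 4}  B3 = {1, 2, 4, 6}  B4 = {1, 4, 6, 8}  B5 = {1, 5, 6, 8}  B6 = {5, 6, 8, 11}  B7 = {5, 8, 10, 11}  B8 = {5, 10, 11, 14}  B9 = {7, 10, 11, 14}  B10 = {0, 7, 10, 14}  B11 = {0, 7, 9, 14}  B12 = {0, 7, 9, 12}
Tree: B1–B2, B2–B3, B3–B4, B4–B5, B5–B6, B6–B7, B7–B8, B8–B9, B9–B10, B10–B11, B11–B12
The largest bag has 4 vertices, giving width 3; this decomposition certifies tw(G) ≤ 3. For the lower bound: the 4 vertex sets {2,3,13}, {4}, {1}, {5,6,8,11} are disjoint, each induces a connected subgraph, and every pair is joined by at least one edge of G. Contracting each set to a single vertex therefore yields K_{4} as a minor, and since treewidth is minor-monotone, tw(G) ≥ tw(K_{4}) = 3. Hence tw(G) = 3 exactly.

3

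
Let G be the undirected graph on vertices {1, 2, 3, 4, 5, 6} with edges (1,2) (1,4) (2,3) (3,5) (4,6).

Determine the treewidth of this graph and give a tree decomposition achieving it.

The largest bag has 2 vertices, giving width 1; this decomposition certifies tw(G) ≤ 1. G has an edge, so its treewidth is at least 1. Hence tw(G) = 1 exactly.

Treewidth 1.
One optimal decomposition is:
Bags: B1 = {4, 6}  B2 = {1, 4}  B3 = {1, 2}  B4 = {2, 3}  B5 = {3, 5}
Tree: B1–B2, B2–B3, B3–B4, B4–B5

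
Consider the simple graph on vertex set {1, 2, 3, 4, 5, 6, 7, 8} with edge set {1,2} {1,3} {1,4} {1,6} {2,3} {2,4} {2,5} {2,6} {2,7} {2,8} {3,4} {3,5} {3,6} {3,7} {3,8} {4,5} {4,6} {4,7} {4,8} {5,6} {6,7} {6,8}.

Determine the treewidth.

A width-4 tree decomposition is:
Bags: B1 = {1, 2, 3, 4, 6}  B2 = {2, 3, 4, 6, 8}  B3 = {2, 3, 4, 5, 6}  B4 = {2, 3, 4, 6, 7}
Tree: B1–B2, B2–B3, B1–B4
Each bag holds 5 vertices, so the decomposition has width 4, which upper-bounds the treewidth. For the lower bound, the 5 vertices {2, 3, 4, 6, 8} are pairwise adjacent, and any tree decomposition puts a clique entirely inside one bag — forcing width ≥ 4. Therefore the treewidth is 4.

4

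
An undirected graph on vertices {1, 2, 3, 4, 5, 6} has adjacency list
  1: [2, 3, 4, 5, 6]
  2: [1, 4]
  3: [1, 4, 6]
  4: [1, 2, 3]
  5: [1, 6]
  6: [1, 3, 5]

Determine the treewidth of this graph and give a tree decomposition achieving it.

Every bag has size at most 3, so the width is 3 − 1 = 2 and tw(G) ≤ 2. On the other hand G contains the 3-clique {1, 2, 4}. A clique must lie in a single bag of any decomposition, so no decomposition can have width below 2. Hence tw(G) = 2 exactly.

Treewidth 2.
One such decomposition:
Bags: B1 = {1, 2, 4}  B2 = {1, 3, 4}  B3 = {1, 3, 6}  B4 = {1, 5, 6}
Tree: B1–B2, B2–B3, B3–B4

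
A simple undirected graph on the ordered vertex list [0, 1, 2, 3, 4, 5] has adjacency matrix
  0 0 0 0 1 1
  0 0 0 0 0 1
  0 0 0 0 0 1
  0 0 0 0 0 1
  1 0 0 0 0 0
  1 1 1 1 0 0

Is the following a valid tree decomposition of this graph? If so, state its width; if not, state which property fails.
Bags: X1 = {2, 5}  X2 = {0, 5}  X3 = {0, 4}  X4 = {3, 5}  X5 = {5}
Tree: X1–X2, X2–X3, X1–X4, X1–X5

A tree decomposition must satisfy three properties: every vertex lies in some bag; for every edge, both endpoints lie together in some bag; and for every vertex, the bags containing it form a connected subtree. Here vertex 1 appears in no bag, so the decomposition is invalid.

No — vertex 1 appears in no bag.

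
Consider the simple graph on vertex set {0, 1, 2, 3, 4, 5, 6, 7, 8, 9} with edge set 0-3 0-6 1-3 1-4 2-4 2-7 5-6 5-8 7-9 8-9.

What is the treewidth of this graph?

A width-2 tree decomposition is:
Bags: B1 = {2, 4, 7}  B2 = {1, 4, 7}  B3 = {1, 3, 7}  B4 = {0, 3, 7}  B5 = {0, 6, 7}  B6 = {5, 6, 7}  B7 = {5, 7, 8}  B8 = {7, 8, 9}
Tree: B1–B2, B2–B3, B3–B4, B4–B5, B5–B6, B6–B7, B7–B8
Each bag holds 3 vertices, so the decomposition has width 2, which upper-bounds the treewidth. The edges 7–2–4–1–3–0–6–5–8–9–7 form a cycle, so G is not a tree and its treewidth is at least 2. Hence tw(G) = 2 exactly.

2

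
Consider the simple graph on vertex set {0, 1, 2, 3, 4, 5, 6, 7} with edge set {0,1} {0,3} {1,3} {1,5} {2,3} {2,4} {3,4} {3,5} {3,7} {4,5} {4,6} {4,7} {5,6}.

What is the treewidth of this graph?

2

A width-2 tree decomposition is:
Bags: B1 = {3, 4, 5}  B2 = {1, 3, 5}  B3 = {4, 5, 6}  B4 = {0, 1, 3}  B5 = {2, 3, 4}  B6 = {3, 4, 7}
Tree: B1–B2, B1–B3, B2–B4, B1–B5, B5–B6
The largest bag has 3 vertices, giving width 2; this decomposition certifies tw(G) ≤ 2. On the other hand G contains the 3-clique {0, 1, 3}. A clique must lie in a single bag of any decomposition, so no decomposition can have width below 2. The upper and lower bounds meet at 2, so that is the treewidth.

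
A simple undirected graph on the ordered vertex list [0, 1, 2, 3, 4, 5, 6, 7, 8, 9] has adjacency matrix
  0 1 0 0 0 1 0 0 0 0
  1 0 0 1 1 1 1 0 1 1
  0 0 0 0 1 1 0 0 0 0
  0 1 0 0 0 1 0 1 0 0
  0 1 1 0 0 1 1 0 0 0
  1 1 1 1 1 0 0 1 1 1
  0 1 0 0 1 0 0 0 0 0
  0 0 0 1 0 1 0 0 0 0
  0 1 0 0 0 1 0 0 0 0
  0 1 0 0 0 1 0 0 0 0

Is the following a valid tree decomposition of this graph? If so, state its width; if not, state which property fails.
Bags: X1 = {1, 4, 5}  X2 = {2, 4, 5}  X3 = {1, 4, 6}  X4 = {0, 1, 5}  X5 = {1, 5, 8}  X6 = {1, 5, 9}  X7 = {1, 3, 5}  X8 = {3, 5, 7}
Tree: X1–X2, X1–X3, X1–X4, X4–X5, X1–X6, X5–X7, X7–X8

Yes; width 2.

Checking the three conditions: (i) the bags cover all of {0, 1, 2, 3, 4, 5, 6, 7, 8, 9}; (ii) for each edge, some bag contains both endpoints; (iii) the bags containing any fixed vertex form a subtree. All hold, so the decomposition is valid with width 3 − 1 = 2.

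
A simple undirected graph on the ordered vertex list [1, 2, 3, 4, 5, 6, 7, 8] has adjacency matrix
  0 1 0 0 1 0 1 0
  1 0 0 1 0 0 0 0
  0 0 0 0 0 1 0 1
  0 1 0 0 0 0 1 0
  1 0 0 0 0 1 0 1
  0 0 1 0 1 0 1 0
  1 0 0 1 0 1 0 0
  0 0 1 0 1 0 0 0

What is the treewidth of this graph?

2

A width-2 tree decomposition is:
Bags: B1 = {2, 4, 7}  B2 = {1, 2, 7}  B3 = {1, 6, 7}  B4 = {1, 5, 6}  B5 = {3, 5, 6}  B6 = {3, 5, 8}
Tree: B1–B2, B2–B3, B3–B4, B4–B5, B5–B6
The largest bag has 3 vertices, giving width 2; this decomposition certifies tw(G) ≤ 2. The edges 4–2–1–7–4 form a cycle, so G is not a tree and its treewidth is at least 2. The upper and lower bounds meet at 2, so that is the treewidth.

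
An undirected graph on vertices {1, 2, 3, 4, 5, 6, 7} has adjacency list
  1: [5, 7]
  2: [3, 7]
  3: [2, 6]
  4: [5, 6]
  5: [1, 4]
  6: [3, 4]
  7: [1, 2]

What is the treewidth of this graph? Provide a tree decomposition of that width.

Treewidth 2.
One optimal decomposition is:
Bags: B1 = {2, 3, 7}  B2 = {3, 6, 7}  B3 = {4, 6, 7}  B4 = {4, 5, 7}  B5 = {1, 5, 7}
Tree: B1–B2, B2–B3, B3–B4, B4–B5

Every bag has size at most 3, so the width is 3 − 1 = 2 and tw(G) ≤ 2. The edges 7–2–3–6–4–5–1–7 form a cycle, so G is not a tree and its treewidth is at least 2. Therefore the treewidth is 2.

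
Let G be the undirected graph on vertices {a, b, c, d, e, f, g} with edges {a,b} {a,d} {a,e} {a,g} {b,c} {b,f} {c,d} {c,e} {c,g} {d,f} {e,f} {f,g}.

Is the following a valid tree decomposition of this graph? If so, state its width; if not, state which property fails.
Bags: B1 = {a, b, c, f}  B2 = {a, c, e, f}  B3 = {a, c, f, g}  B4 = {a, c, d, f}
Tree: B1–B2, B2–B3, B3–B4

Yes; width 3.

Checking the three conditions: (i) the bags cover all of {a, b, c, d, e, f, g}; (ii) for each edge, some bag contains both endpoints; (iii) the bags containing any fixed vertex form a subtree. All hold, so the decomposition is valid with width 4 − 1 = 3.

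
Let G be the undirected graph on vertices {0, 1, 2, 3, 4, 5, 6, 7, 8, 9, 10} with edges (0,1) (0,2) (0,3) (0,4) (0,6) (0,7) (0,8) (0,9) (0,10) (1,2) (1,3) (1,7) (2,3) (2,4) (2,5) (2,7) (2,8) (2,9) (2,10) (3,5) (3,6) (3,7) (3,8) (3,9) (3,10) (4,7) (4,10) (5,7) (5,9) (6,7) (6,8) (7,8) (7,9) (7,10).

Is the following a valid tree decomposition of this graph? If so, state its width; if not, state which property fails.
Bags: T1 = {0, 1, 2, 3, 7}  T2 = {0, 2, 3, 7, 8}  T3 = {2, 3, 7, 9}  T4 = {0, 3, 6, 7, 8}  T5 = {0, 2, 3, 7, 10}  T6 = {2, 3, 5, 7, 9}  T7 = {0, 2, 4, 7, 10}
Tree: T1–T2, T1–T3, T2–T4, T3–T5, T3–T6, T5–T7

No — edge (0,9) lies in no bag.

A tree decomposition must satisfy three properties: every vertex lies in some bag; for every edge, both endpoints lie together in some bag; and for every vertex, the bags containing it form a connected subtree. Here edge (0,9) lies in no bag, so the decomposition is invalid.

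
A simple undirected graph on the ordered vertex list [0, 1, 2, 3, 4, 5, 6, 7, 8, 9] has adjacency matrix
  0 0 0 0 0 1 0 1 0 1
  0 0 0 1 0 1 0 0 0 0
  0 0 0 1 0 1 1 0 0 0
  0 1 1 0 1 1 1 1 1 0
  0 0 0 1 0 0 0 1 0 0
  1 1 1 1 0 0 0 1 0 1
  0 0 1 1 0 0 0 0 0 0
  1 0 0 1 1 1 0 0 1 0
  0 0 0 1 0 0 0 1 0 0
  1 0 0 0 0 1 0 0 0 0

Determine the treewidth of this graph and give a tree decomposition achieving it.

The largest bag has 3 vertices, giving width 2; this decomposition certifies tw(G) ≤ 2. On the other hand G contains the 3-clique {0, 5, 9}. A clique must lie in a single bag of any decomposition, so no decomposition can have width below 2. Combining the bounds, tw(G) = 2.

Treewidth 2.
One such decomposition:
Bags: B1 = {3, 5, 7}  B2 = {0, 5, 7}  B3 = {2, 3, 5}  B4 = {3, 7, 8}  B5 = {2, 3, 6}  B6 = {3, 4, 7}  B7 = {0, 5, 9}  B8 = {1, 3, 5}
Tree: B1–B2, B1–B3, B1–B4, B3–B5, B4–B6, B2–B7, B1–B8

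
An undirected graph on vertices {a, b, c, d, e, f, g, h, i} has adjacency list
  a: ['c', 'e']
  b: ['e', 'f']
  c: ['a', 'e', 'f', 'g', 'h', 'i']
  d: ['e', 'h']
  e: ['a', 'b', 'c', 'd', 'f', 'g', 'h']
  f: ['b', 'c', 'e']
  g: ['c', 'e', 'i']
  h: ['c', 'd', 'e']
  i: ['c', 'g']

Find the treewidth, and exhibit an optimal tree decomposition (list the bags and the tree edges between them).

Each bag holds 3 vertices, so the decomposition has width 2, which upper-bounds the treewidth. Conversely, {d, e, h} is a clique of size 3, and the vertices of any clique must share a bag in every tree decomposition; so some bag has ≥ 3 vertices and tw(G) ≥ 2. The upper and lower bounds meet at 2, so that is the treewidth.

Treewidth 2.
One optimal decomposition is:
Bags: B1 = {c, e, h}  B2 = {c, e, g}  B3 = {a, c, e}  B4 = {c, g, i}  B5 = {c, e, f}  B6 = {d, e, h}  B7 = {b, e, f}
Tree: B1–B2, B2–B3, B2–B4, B1–B5, B1–B6, B5–B7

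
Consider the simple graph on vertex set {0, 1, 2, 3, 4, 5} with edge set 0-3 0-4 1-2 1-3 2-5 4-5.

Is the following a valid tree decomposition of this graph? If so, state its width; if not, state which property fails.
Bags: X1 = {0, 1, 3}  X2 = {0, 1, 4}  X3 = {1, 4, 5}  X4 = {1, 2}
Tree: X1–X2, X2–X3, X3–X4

A tree decomposition must satisfy three properties: every vertex lies in some bag; for every edge, both endpoints lie together in some bag; and for every vertex, the bags containing it form a connected subtree. Here edge (5,2) lies in no bag, so the decomposition is invalid.

No — edge (5,2) lies in no bag.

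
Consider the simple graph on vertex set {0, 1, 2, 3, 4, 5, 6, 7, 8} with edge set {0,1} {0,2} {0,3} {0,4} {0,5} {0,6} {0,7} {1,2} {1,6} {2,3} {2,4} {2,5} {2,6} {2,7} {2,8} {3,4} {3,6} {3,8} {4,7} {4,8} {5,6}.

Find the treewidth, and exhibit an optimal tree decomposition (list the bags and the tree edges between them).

The largest bag has 4 vertices, giving width 3; this decomposition certifies tw(G) ≤ 3. On the other hand G contains the 4-clique {0, 2, 3, 4}. A clique must lie in a single bag of any decomposition, so no decomposition can have width below 3. Combining the bounds, tw(G) = 3.

Treewidth 3.
One optimal decomposition is:
Bags: B1 = {0, 2, 3, 6}  B2 = {0, 1, 2, 6}  B3 = {0, 2, 5, 6}  B4 = {0, 2, 3, 4}  B5 = {0, 2, 4, 7}  B6 = {2, 3, 4, 8}
Tree: B1–B2, B2–B3, B1–B4, B4–B5, B4–B6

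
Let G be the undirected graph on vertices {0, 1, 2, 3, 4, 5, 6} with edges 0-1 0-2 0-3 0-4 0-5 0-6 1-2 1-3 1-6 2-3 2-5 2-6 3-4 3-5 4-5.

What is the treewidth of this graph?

A width-3 tree decomposition is:
Bags: B1 = {0, 1, 2, 6}  B2 = {0, 1, 2, 3}  B3 = {0, 2, 3, 5}  B4 = {0, 3, 4, 5}
Tree: B1–B2, B2–B3, B3–B4
The largest bag has 4 vertices, giving width 3; this decomposition certifies tw(G) ≤ 3. On the other hand G contains the 4-clique {0, 1, 2, 3}. A clique must lie in a single bag of any decomposition, so no decomposition can have width below 3. Hence tw(G) = 3 exactly.

3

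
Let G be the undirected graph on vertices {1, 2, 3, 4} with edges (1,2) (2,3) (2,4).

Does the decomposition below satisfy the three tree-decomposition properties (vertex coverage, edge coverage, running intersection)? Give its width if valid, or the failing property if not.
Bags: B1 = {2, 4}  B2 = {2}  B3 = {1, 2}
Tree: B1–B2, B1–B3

No — vertex 3 appears in no bag.

A tree decomposition must satisfy three properties: every vertex lies in some bag; for every edge, both endpoints lie together in some bag; and for every vertex, the bags containing it form a connected subtree. Here vertex 3 appears in no bag, so the decomposition is invalid.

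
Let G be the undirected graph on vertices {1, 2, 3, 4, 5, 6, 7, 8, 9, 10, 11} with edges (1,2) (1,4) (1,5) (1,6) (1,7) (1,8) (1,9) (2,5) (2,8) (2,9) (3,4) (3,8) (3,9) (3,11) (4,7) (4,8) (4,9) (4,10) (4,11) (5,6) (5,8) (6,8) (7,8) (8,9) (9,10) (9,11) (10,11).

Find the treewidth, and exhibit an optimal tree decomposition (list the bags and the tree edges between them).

Every bag has size at most 4, so the width is 4 − 1 = 3 and tw(G) ≤ 3. On the other hand G contains the 4-clique {1, 2, 8, 9}. A clique must lie in a single bag of any decomposition, so no decomposition can have width below 3. Therefore the treewidth is 3.

Treewidth 3.
One such decomposition:
Bags: B1 = {3, 4, 9, 11}  B2 = {3, 4, 8, 9}  B3 = {1, 4, 8, 9}  B4 = {1, 4, 7, 8}  B5 = {1, 2, 8, 9}  B6 = {1, 2, 5, 8}  B7 = {1, 5, 6, 8}  B8 = {4, 9, 10, 11}
Tree: B1–B2, B2–B3, B3–B4, B3–B5, B5–B6, B6–B7, B1–B8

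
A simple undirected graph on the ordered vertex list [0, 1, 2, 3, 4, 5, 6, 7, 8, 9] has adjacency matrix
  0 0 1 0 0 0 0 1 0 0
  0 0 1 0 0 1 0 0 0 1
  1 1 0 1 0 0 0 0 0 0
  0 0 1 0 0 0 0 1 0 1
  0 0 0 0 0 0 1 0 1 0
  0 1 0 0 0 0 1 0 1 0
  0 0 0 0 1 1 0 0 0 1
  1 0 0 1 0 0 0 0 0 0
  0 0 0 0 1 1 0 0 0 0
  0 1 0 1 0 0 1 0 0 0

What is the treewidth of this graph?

A width-2 tree decomposition is:
Bags: B1 = {0, 3, 7}  B2 = {0, 2, 3}  B3 = {2, 3, 9}  B4 = {1, 2, 9}  B5 = {1, 6, 9}  B6 = {1, 5, 6}  B7 = {4, 5, 6}  B8 = {4, 5, 8}
Tree: B1–B2, B2–B3, B3–B4, B4–B5, B5–B6, B6–B7, B7–B8
Each bag holds 3 vertices, so the decomposition has width 2, which upper-bounds the treewidth. For the lower bound, G contains the cycle 7–0–2–3–7, so G is not a forest; only forests have treewidth ≤ 1, hence tw(G) ≥ 2. Therefore the treewidth is 2.

2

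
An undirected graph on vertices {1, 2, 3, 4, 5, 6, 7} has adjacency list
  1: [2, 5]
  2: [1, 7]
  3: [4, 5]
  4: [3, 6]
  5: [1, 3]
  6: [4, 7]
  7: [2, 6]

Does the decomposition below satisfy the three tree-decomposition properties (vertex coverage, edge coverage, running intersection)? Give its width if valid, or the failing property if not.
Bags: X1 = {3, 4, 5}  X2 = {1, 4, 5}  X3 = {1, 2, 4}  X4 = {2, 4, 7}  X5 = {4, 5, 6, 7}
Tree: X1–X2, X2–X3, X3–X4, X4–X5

A tree decomposition must satisfy three properties: every vertex lies in some bag; for every edge, both endpoints lie together in some bag; and for every vertex, the bags containing it form a connected subtree. Here bags containing vertex 5 are not connected in the tree, so the decomposition is invalid.

No — bags containing vertex 5 are not connected in the tree.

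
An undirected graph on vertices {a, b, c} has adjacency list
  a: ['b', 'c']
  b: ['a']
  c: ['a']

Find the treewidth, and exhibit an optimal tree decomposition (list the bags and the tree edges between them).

Treewidth 1.
One optimal decomposition is:
Bags: B1 = {a, b}  B2 = {a, c}
Tree: B1–B2

Every bag has size at most 2, so the width is 2 − 1 = 1 and tw(G) ≤ 1. Any graph with an edge has treewidth ≥ 1, and G has the edge b–a. Combining the bounds, tw(G) = 1.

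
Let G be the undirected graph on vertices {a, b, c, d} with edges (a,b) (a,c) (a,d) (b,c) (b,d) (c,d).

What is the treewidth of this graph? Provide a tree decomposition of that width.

Treewidth 3.
Bags: B1 = {a, b, c, d}
Tree: (single bag)

With just one bag of size 4, the width is 4 − 1 = 3, so tw(G) ≤ 3. On the other hand G contains the 4-clique {a, b, c, d}. A clique must lie in a single bag of any decomposition, so no decomposition can have width below 3. Therefore the treewidth is 3.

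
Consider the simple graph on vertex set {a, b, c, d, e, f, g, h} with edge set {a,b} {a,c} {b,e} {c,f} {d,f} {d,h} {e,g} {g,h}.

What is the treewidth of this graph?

A width-2 tree decomposition is:
Bags: B1 = {a, b, c}  B2 = {b, c, e}  B3 = {c, e, g}  B4 = {c, g, h}  B5 = {c, d, h}  B6 = {c, d, f}
Tree: B1–B2, B2–B3, B3–B4, B4–B5, B5–B6
Each bag holds 3 vertices, so the decomposition has width 2, which upper-bounds the treewidth. The edges c–a–b–e–g–h–d–f–c form a cycle, so G is not a tree and its treewidth is at least 2. Hence tw(G) = 2 exactly.

2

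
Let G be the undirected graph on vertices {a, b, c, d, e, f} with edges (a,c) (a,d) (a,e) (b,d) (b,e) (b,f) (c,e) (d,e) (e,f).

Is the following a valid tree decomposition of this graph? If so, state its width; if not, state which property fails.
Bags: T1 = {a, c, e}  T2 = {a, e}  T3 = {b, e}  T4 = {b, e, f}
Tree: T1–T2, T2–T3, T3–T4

No — vertex d appears in no bag.

A tree decomposition must satisfy three properties: every vertex lies in some bag; for every edge, both endpoints lie together in some bag; and for every vertex, the bags containing it form a connected subtree. Here vertex d appears in no bag, so the decomposition is invalid.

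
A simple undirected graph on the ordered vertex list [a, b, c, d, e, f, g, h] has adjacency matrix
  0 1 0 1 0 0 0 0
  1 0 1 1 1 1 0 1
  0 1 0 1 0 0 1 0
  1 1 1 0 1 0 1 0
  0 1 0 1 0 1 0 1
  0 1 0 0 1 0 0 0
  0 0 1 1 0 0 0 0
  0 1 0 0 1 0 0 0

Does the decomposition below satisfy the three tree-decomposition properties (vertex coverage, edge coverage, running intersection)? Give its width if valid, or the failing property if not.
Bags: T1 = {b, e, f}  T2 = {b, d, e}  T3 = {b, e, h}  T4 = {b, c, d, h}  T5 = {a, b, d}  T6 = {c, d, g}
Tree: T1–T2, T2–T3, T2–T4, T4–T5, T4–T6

A tree decomposition must satisfy three properties: every vertex lies in some bag; for every edge, both endpoints lie together in some bag; and for every vertex, the bags containing it form a connected subtree. Here bags containing vertex h are not connected in the tree, so the decomposition is invalid.

No — bags containing vertex h are not connected in the tree.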